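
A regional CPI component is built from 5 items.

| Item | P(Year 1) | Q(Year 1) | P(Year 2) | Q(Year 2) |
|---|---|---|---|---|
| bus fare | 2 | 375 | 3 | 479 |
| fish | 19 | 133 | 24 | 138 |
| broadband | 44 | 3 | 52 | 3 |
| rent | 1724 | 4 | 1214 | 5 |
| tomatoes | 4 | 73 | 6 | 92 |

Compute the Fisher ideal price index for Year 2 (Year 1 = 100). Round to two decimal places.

Laspeyres component (base-period weights):
ΣP(Year 2)Q(Year 1) = 3×375 + 24×133 + 52×3 + 1214×4 + 6×73 = 1125 + 3192 + 156 + 4856 + 438 = 9767
ΣP(Year 1)Q(Year 1) = 2×375 + 19×133 + 44×3 + 1724×4 + 4×73 = 750 + 2527 + 132 + 6896 + 292 = 10597
L = 9767 / 10597 × 100 = 92.1676
Paasche component (current-period weights):
ΣP(Year 2)Q(Year 2) = 3×479 + 24×138 + 52×3 + 1214×5 + 6×92 = 1437 + 3312 + 156 + 6070 + 552 = 11527
ΣP(Year 1)Q(Year 2) = 2×479 + 19×138 + 44×3 + 1724×5 + 4×92 = 958 + 2622 + 132 + 8620 + 368 = 12700
P = 11527 / 12700 × 100 = 90.7638
Fisher = √(L × P) = √(92.1676 × 90.7638) = 91.4630

91.46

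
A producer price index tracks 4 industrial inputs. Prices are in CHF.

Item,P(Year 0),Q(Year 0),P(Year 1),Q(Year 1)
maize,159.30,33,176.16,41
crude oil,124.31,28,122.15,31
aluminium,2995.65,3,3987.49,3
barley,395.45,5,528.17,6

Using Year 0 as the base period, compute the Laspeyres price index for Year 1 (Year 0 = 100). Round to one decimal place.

121.0

Laspeyres price index uses base-period quantities as weights.
ΣP(Year 1)·Q(Year 0) = 176.16×33 + 122.15×28 + 3987.49×3 + 528.17×5 = 5813.28 + 3420.2 + 11962.47 + 2640.85 = 23836.8
ΣP(Year 0)·Q(Year 0) = 159.30×33 + 124.31×28 + 2995.65×3 + 395.45×5 = 5256.9 + 3480.68 + 8986.95 + 1977.25 = 19701.78
Index = 23836.8 / 19701.78 × 100 = 120.9881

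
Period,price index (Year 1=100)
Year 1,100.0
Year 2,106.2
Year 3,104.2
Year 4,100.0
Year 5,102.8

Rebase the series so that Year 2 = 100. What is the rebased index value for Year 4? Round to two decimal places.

94.16

Rebased(Year 4) = 100.0 / 106.2 × 100 = 94.1620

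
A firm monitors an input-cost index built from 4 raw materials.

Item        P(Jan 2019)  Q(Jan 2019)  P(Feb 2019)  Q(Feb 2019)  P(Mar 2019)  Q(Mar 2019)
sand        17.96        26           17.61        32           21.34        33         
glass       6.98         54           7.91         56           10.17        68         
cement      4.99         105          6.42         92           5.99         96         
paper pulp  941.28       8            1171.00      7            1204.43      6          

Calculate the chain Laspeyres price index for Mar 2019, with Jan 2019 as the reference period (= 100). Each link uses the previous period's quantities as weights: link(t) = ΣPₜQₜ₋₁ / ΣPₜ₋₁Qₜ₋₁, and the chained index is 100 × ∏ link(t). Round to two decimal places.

128.32

Link Jan 2019→Feb 2019:
ΣP(Feb 2019)Q(Jan 2019) = 17.61×26 + 7.91×54 + 6.42×105 + 1171.00×8 = 457.86 + 427.14 + 674.1 + 9368 = 10927.1
ΣP(Jan 2019)Q(Jan 2019) = 17.96×26 + 6.98×54 + 4.99×105 + 941.28×8 = 466.96 + 376.92 + 523.95 + 7530.24 = 8898.07
link = 10927.1/8898.07 = 1.228030
Link Feb 2019→Mar 2019:
ΣP(Mar 2019)Q(Feb 2019) = 21.34×32 + 10.17×56 + 5.99×92 + 1204.43×7 = 682.88 + 569.52 + 551.08 + 8431.01 = 10234.49
ΣP(Feb 2019)Q(Feb 2019) = 17.61×32 + 7.91×56 + 6.42×92 + 1171.00×7 = 563.52 + 442.96 + 590.64 + 8197 = 9794.12
link = 10234.49/9794.12 = 1.044963
Chained index = 100 × 1.228030 × 1.044963 = 128.3246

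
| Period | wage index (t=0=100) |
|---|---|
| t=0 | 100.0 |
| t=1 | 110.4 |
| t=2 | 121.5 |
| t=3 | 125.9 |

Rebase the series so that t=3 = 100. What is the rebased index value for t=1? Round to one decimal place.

Rebased(t=1) = 110.4 / 125.9 × 100 = 87.6886

87.7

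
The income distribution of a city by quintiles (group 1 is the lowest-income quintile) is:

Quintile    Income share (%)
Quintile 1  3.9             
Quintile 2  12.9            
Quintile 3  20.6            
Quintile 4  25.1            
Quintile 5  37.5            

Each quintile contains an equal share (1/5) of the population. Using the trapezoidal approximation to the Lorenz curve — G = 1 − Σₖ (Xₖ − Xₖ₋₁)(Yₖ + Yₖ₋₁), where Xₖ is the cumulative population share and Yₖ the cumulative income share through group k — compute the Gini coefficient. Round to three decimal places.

0.318

Cumulative income shares Yₖ: 0.0390, 0.1680, 0.3740, 0.6250, 1.0000
Σ (Xₖ−Xₖ₋₁)(Yₖ+Yₖ₋₁) = (1/5)(0.0390+0.0000) + (1/5)(0.1680+0.0390) + (1/5)(0.3740+0.1680) + (1/5)(0.6250+0.3740) + (1/5)(1.0000+0.6250)
  = 0.0078 + 0.0414 + 0.1084 + 0.1998 + 0.3250 = 0.6824
G = 1 − 0.6824 = 0.3176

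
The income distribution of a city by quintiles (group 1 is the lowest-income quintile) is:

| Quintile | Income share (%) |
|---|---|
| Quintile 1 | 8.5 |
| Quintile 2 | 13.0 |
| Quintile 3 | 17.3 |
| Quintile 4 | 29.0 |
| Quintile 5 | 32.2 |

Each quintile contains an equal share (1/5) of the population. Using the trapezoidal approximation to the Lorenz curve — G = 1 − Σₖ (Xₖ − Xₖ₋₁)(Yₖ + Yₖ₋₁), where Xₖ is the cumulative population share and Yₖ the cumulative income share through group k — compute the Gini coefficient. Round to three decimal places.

0.254

Cumulative income shares Yₖ: 0.0850, 0.2150, 0.3880, 0.6780, 1.0000
Σ (Xₖ−Xₖ₋₁)(Yₖ+Yₖ₋₁) = (1/5)(0.0850+0.0000) + (1/5)(0.2150+0.0850) + (1/5)(0.3880+0.2150) + (1/5)(0.6780+0.3880) + (1/5)(1.0000+0.6780)
  = 0.0170 + 0.0600 + 0.1206 + 0.2132 + 0.3356 = 0.7464
G = 1 − 0.7464 = 0.2536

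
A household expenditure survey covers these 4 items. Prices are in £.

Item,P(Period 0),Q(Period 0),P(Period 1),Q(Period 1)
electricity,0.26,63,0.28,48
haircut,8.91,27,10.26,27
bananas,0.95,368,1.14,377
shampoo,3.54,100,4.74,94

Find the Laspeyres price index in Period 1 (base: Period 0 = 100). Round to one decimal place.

123.7

Laspeyres price index uses base-period quantities as weights.
ΣP(Period 1)·Q(Period 0) = 0.28×63 + 10.26×27 + 1.14×368 + 4.74×100 = 17.64 + 277.02 + 419.52 + 474 = 1188.18
ΣP(Period 0)·Q(Period 0) = 0.26×63 + 8.91×27 + 0.95×368 + 3.54×100 = 16.38 + 240.57 + 349.6 + 354 = 960.55
Index = 1188.18 / 960.55 × 100 = 123.6979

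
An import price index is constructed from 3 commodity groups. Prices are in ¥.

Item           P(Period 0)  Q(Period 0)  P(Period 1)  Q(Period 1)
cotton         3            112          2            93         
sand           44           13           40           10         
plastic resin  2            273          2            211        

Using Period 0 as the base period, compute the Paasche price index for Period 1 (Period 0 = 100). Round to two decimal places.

Paasche price index uses current-period quantities as weights.
ΣP(Period 1)·Q(Period 1) = 2×93 + 40×10 + 2×211 = 186 + 400 + 422 = 1008
ΣP(Period 0)·Q(Period 1) = 3×93 + 44×10 + 2×211 = 279 + 440 + 422 = 1141
Index = 1008 / 1141 × 100 = 88.3436

88.34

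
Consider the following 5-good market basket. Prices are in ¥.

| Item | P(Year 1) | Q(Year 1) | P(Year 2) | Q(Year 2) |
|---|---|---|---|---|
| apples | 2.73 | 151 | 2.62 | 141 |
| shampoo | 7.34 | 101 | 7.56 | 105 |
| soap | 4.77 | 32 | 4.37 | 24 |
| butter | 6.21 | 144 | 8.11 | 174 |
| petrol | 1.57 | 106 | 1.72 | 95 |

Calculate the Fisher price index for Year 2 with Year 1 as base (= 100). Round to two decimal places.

Laspeyres component (base-period weights):
ΣP(Year 2)Q(Year 1) = 2.62×151 + 7.56×101 + 4.37×32 + 8.11×144 + 1.72×106 = 395.62 + 763.56 + 139.84 + 1167.84 + 182.32 = 2649.18
ΣP(Year 1)Q(Year 1) = 2.73×151 + 7.34×101 + 4.77×32 + 6.21×144 + 1.57×106 = 412.23 + 741.34 + 152.64 + 894.24 + 166.42 = 2366.87
L = 2649.18 / 2366.87 × 100 = 111.9276
Paasche component (current-period weights):
ΣP(Year 2)Q(Year 2) = 2.62×141 + 7.56×105 + 4.37×24 + 8.11×174 + 1.72×95 = 369.42 + 793.8 + 104.88 + 1411.14 + 163.4 = 2842.64
ΣP(Year 1)Q(Year 2) = 2.73×141 + 7.34×105 + 4.77×24 + 6.21×174 + 1.57×95 = 384.93 + 770.7 + 114.48 + 1080.54 + 149.15 = 2499.8
P = 2842.64 / 2499.8 × 100 = 113.7147
Fisher = √(L × P) = √(111.9276 × 113.7147) = 112.8176

112.82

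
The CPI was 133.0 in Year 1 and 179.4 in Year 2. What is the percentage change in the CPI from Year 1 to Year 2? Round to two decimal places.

Change = (179.4 − 133.0) / 133.0 × 100
       = 46.4 / 133.0 × 100 = 34.8872%

34.89%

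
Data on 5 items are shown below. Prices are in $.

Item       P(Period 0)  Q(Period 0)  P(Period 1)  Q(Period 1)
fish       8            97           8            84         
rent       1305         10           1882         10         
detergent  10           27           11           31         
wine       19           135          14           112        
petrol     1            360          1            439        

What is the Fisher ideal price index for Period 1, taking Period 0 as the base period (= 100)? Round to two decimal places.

Laspeyres component (base-period weights):
ΣP(Period 1)Q(Period 0) = 8×97 + 1882×10 + 11×27 + 14×135 + 1×360 = 776 + 18820 + 297 + 1890 + 360 = 22143
ΣP(Period 0)Q(Period 0) = 8×97 + 1305×10 + 10×27 + 19×135 + 1×360 = 776 + 13050 + 270 + 2565 + 360 = 17021
L = 22143 / 17021 × 100 = 130.0922
Paasche component (current-period weights):
ΣP(Period 1)Q(Period 1) = 8×84 + 1882×10 + 11×31 + 14×112 + 1×439 = 672 + 18820 + 341 + 1568 + 439 = 21840
ΣP(Period 0)Q(Period 1) = 8×84 + 1305×10 + 10×31 + 19×112 + 1×439 = 672 + 13050 + 310 + 2128 + 439 = 16599
P = 21840 / 16599 × 100 = 131.5742
Fisher = √(L × P) = √(130.0922 × 131.5742) = 130.8311

130.83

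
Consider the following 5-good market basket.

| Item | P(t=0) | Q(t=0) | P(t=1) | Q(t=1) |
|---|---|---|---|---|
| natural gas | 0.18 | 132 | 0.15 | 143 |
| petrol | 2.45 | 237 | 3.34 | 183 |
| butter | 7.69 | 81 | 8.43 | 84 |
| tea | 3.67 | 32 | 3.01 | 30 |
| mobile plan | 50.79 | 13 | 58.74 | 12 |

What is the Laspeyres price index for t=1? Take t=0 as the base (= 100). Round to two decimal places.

117.41

Laspeyres price index uses base-period quantities as weights.
ΣP(t=1)·Q(t=0) = 0.15×132 + 3.34×237 + 8.43×81 + 3.01×32 + 58.74×13 = 19.8 + 791.58 + 682.83 + 96.32 + 763.62 = 2354.15
ΣP(t=0)·Q(t=0) = 0.18×132 + 2.45×237 + 7.69×81 + 3.67×32 + 50.79×13 = 23.76 + 580.65 + 622.89 + 117.44 + 660.27 = 2005.01
Index = 2354.15 / 2005.01 × 100 = 117.4134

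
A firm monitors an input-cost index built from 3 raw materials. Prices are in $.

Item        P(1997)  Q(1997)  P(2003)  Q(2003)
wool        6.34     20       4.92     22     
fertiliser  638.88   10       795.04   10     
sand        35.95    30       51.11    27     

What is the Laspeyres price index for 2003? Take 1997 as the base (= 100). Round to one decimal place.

126.2

Laspeyres price index uses base-period quantities as weights.
ΣP(2003)·Q(1997) = 4.92×20 + 795.04×10 + 51.11×30 = 98.4 + 7950.4 + 1533.3 = 9582.1
ΣP(1997)·Q(1997) = 6.34×20 + 638.88×10 + 35.95×30 = 126.8 + 6388.8 + 1078.5 = 7594.1
Index = 9582.1 / 7594.1 × 100 = 126.1782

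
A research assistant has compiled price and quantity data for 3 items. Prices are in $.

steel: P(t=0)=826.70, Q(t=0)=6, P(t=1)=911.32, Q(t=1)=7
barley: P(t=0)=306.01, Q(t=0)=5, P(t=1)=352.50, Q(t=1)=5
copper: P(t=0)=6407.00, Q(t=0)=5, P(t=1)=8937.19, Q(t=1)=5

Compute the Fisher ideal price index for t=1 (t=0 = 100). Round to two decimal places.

134.50

Laspeyres component (base-period weights):
ΣP(t=1)Q(t=0) = 911.32×6 + 352.50×5 + 8937.19×5 = 5467.92 + 1762.5 + 44685.95 = 51916.37
ΣP(t=0)Q(t=0) = 826.70×6 + 306.01×5 + 6407.00×5 = 4960.2 + 1530.05 + 32035 = 38525.25
L = 51916.37 / 38525.25 × 100 = 134.7593
Paasche component (current-period weights):
ΣP(t=1)Q(t=1) = 911.32×7 + 352.50×5 + 8937.19×5 = 6379.24 + 1762.5 + 44685.95 = 52827.69
ΣP(t=0)Q(t=1) = 826.70×7 + 306.01×5 + 6407.00×5 = 5786.9 + 1530.05 + 32035 = 39351.95
P = 52827.69 / 39351.95 × 100 = 134.2441
Fisher = √(L × P) = √(134.7593 × 134.2441) = 134.5015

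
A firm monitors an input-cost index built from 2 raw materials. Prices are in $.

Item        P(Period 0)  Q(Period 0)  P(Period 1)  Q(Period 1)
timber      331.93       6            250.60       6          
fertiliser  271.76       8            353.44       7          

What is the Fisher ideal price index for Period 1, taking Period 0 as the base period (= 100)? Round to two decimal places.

Laspeyres component (base-period weights):
ΣP(Period 1)Q(Period 0) = 250.60×6 + 353.44×8 = 1503.6 + 2827.52 = 4331.12
ΣP(Period 0)Q(Period 0) = 331.93×6 + 271.76×8 = 1991.58 + 2174.08 = 4165.66
L = 4331.12 / 4165.66 × 100 = 103.9720
Paasche component (current-period weights):
ΣP(Period 1)Q(Period 1) = 250.60×6 + 353.44×7 = 1503.6 + 2474.08 = 3977.68
ΣP(Period 0)Q(Period 1) = 331.93×6 + 271.76×7 = 1991.58 + 1902.32 = 3893.9
P = 3977.68 / 3893.9 × 100 = 102.1516
Fisher = √(L × P) = √(103.9720 × 102.1516) = 103.0578

103.06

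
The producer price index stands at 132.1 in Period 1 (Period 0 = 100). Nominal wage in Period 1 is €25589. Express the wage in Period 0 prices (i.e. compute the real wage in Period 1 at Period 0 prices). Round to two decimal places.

Real = Nominal ÷ (Index/100) = 25589 ÷ (132.1/100)
     = 25589 ÷ 1.321 = 19370.9311

19370.93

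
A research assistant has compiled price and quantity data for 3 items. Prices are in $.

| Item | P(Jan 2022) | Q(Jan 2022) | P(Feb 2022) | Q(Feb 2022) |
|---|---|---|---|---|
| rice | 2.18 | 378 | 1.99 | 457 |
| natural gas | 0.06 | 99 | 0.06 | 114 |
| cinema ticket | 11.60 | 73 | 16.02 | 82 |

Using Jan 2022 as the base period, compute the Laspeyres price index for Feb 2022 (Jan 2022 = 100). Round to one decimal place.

Laspeyres price index uses base-period quantities as weights.
ΣP(Feb 2022)·Q(Jan 2022) = 1.99×378 + 0.06×99 + 16.02×73 = 752.22 + 5.94 + 1169.46 = 1927.62
ΣP(Jan 2022)·Q(Jan 2022) = 2.18×378 + 0.06×99 + 11.60×73 = 824.04 + 5.94 + 846.8 = 1676.78
Index = 1927.62 / 1676.78 × 100 = 114.9596

115.0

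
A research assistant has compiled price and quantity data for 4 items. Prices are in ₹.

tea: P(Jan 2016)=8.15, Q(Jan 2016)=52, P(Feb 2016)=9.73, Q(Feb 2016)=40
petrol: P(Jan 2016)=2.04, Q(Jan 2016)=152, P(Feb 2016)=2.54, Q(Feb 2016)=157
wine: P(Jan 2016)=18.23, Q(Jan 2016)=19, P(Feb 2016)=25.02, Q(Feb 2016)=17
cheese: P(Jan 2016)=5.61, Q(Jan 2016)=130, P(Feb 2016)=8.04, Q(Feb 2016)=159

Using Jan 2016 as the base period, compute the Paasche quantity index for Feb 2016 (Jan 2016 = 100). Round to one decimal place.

103.3

Paasche quantity index uses current-period prices as weights.
ΣP(Feb 2016)·Q(Feb 2016) = 9.73×40 + 2.54×157 + 25.02×17 + 8.04×159 = 389.2 + 398.78 + 425.34 + 1278.36 = 2491.68
ΣP(Feb 2016)·Q(Jan 2016) = 9.73×52 + 2.54×152 + 25.02×19 + 8.04×130 = 505.96 + 386.08 + 475.38 + 1045.2 = 2412.62
Index = 2491.68 / 2412.62 × 100 = 103.2769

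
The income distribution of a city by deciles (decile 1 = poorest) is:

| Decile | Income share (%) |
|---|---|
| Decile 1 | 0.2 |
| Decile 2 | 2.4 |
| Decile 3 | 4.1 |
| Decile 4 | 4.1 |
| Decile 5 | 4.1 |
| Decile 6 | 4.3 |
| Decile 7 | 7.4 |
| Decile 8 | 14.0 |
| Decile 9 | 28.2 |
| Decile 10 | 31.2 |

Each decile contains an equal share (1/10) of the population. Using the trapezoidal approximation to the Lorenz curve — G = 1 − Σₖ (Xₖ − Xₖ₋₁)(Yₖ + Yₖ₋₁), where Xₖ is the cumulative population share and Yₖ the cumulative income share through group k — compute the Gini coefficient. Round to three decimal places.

Cumulative income shares Yₖ: 0.0020, 0.0260, 0.0670, 0.1080, 0.1490, 0.1920, 0.2660, 0.4060, 0.6880, 1.0000
Σ (Xₖ−Xₖ₋₁)(Yₖ+Yₖ₋₁) = (1/10)(0.0020+0.0000) + (1/10)(0.0260+0.0020) + (1/10)(0.0670+0.0260) + (1/10)(0.1080+0.0670) + (1/10)(0.1490+0.1080) + (1/10)(0.1920+0.1490) + (1/10)(0.2660+0.1920) + (1/10)(0.4060+0.2660) + (1/10)(0.6880+0.4060) + (1/10)(1.0000+0.6880)
  = 0.0002 + 0.0028 + 0.0093 + 0.0175 + 0.0257 + 0.0341 + 0.0458 + 0.0672 + 0.1094 + 0.1688 = 0.4808
G = 1 − 0.4808 = 0.5192

0.519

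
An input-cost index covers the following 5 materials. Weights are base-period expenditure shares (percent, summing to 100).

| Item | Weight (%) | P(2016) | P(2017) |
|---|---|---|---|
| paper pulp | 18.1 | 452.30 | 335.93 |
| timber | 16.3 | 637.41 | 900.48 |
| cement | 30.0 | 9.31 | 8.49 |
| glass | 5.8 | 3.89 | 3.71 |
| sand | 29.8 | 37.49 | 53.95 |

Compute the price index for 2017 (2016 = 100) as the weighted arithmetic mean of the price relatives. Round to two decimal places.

paper pulp: 18.1 × (335.93/452.30) = 18.1 × 0.742715 = 13.4431
timber: 16.3 × (900.48/637.41) = 16.3 × 1.412717 = 23.0273
cement: 30.0 × (8.49/9.31) = 30.0 × 0.911923 = 27.3577
glass: 5.8 × (3.71/3.89) = 5.8 × 0.953728 = 5.5316
sand: 29.8 × (53.95/37.49) = 29.8 × 1.439050 = 42.8837
Index = Σ wᵢ·(p₁ᵢ/p₀ᵢ) = 13.4431 + 23.0273 + 27.3577 + 5.5316 + 42.8837 = 112.2434

112.24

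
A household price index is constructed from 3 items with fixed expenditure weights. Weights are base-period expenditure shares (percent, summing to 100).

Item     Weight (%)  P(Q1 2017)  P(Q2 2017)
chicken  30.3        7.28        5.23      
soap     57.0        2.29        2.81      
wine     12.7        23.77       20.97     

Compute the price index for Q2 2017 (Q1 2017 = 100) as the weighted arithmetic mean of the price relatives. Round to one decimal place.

102.9

chicken: 30.3 × (5.23/7.28) = 30.3 × 0.718407 = 21.7677
soap: 57.0 × (2.81/2.29) = 57.0 × 1.227074 = 69.9432
wine: 12.7 × (20.97/23.77) = 12.7 × 0.882204 = 11.2040
Index = Σ wᵢ·(p₁ᵢ/p₀ᵢ) = 21.7677 + 69.9432 + 11.2040 = 102.9149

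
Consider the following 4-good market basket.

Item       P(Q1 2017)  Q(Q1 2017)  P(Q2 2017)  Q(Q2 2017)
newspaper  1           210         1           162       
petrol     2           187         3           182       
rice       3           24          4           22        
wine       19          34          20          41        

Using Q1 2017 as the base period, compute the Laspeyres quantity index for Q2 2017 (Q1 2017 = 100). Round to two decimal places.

Laspeyres quantity index uses base-period prices as weights.
ΣP(Q1 2017)·Q(Q2 2017) = 1×162 + 2×182 + 3×22 + 19×41 = 162 + 364 + 66 + 779 = 1371
ΣP(Q1 2017)·Q(Q1 2017) = 1×210 + 2×187 + 3×24 + 19×34 = 210 + 374 + 72 + 646 = 1302
Index = 1371 / 1302 × 100 = 105.2995

105.30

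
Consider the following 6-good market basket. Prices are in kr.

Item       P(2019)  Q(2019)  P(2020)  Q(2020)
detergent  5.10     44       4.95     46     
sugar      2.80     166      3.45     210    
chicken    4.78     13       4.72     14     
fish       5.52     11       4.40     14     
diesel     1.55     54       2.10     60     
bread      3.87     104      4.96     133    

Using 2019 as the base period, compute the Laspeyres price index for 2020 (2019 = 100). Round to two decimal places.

117.81

Laspeyres price index uses base-period quantities as weights.
ΣP(2020)·Q(2019) = 4.95×44 + 3.45×166 + 4.72×13 + 4.40×11 + 2.10×54 + 4.96×104 = 217.8 + 572.7 + 61.36 + 48.4 + 113.4 + 515.84 = 1529.5
ΣP(2019)·Q(2019) = 5.10×44 + 2.80×166 + 4.78×13 + 5.52×11 + 1.55×54 + 3.87×104 = 224.4 + 464.8 + 62.14 + 60.72 + 83.7 + 402.48 = 1298.24
Index = 1529.5 / 1298.24 × 100 = 117.8133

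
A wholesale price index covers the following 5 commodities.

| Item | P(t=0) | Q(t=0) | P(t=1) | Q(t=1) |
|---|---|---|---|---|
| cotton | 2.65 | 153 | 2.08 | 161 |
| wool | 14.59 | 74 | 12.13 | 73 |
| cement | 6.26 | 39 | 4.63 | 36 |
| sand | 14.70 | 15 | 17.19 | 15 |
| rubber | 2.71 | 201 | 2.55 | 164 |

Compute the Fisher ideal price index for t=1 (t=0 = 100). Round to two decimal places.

Laspeyres component (base-period weights):
ΣP(t=1)Q(t=0) = 2.08×153 + 12.13×74 + 4.63×39 + 17.19×15 + 2.55×201 = 318.24 + 897.62 + 180.57 + 257.85 + 512.55 = 2166.83
ΣP(t=0)Q(t=0) = 2.65×153 + 14.59×74 + 6.26×39 + 14.70×15 + 2.71×201 = 405.45 + 1079.66 + 244.14 + 220.5 + 544.71 = 2494.46
L = 2166.83 / 2494.46 × 100 = 86.8657
Paasche component (current-period weights):
ΣP(t=1)Q(t=1) = 2.08×161 + 12.13×73 + 4.63×36 + 17.19×15 + 2.55×164 = 334.88 + 885.49 + 166.68 + 257.85 + 418.2 = 2063.1
ΣP(t=0)Q(t=1) = 2.65×161 + 14.59×73 + 6.26×36 + 14.70×15 + 2.71×164 = 426.65 + 1065.07 + 225.36 + 220.5 + 444.44 = 2382.02
P = 2063.1 / 2382.02 × 100 = 86.6114
Fisher = √(L × P) = √(86.8657 × 86.6114) = 86.7384

86.74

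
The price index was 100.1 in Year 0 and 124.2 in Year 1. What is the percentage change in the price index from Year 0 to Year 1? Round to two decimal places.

Change = (124.2 − 100.1) / 100.1 × 100
       = 24.1 / 100.1 × 100 = 24.0759%

24.08%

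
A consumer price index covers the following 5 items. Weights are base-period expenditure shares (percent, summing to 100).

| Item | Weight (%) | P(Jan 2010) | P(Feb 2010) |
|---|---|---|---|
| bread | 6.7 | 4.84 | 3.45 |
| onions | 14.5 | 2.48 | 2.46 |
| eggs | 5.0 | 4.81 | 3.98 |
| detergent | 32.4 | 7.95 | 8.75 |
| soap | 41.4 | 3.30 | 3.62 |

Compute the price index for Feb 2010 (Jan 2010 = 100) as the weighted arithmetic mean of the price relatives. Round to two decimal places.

bread: 6.7 × (3.45/4.84) = 6.7 × 0.712810 = 4.7758
onions: 14.5 × (2.46/2.48) = 14.5 × 0.991935 = 14.3831
eggs: 5.0 × (3.98/4.81) = 5.0 × 0.827443 = 4.1372
detergent: 32.4 × (8.75/7.95) = 32.4 × 1.100629 = 35.6604
soap: 41.4 × (3.62/3.30) = 41.4 × 1.096970 = 45.4145
Index = Σ wᵢ·(p₁ᵢ/p₀ᵢ) = 4.7758 + 14.3831 + 4.1372 + 35.6604 + 45.4145 = 104.3710

104.37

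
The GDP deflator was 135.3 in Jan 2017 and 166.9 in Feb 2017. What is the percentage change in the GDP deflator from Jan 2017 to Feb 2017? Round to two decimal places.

23.36%

Change = (166.9 − 135.3) / 135.3 × 100
       = 31.6 / 135.3 × 100 = 23.3555%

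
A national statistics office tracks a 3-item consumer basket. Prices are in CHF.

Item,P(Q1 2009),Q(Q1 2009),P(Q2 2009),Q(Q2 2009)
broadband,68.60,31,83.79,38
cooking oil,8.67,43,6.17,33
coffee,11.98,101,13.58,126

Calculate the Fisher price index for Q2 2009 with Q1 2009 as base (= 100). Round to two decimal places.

Laspeyres component (base-period weights):
ΣP(Q2 2009)Q(Q1 2009) = 83.79×31 + 6.17×43 + 13.58×101 = 2597.49 + 265.31 + 1371.58 = 4234.38
ΣP(Q1 2009)Q(Q1 2009) = 68.60×31 + 8.67×43 + 11.98×101 = 2126.6 + 372.81 + 1209.98 = 3709.39
L = 4234.38 / 3709.39 × 100 = 114.1530
Paasche component (current-period weights):
ΣP(Q2 2009)Q(Q2 2009) = 83.79×38 + 6.17×33 + 13.58×126 = 3184.02 + 203.61 + 1711.08 = 5098.71
ΣP(Q1 2009)Q(Q2 2009) = 68.60×38 + 8.67×33 + 11.98×126 = 2606.8 + 286.11 + 1509.48 = 4402.39
P = 5098.71 / 4402.39 × 100 = 115.8169
Fisher = √(L × P) = √(114.1530 × 115.8169) = 114.9819

114.98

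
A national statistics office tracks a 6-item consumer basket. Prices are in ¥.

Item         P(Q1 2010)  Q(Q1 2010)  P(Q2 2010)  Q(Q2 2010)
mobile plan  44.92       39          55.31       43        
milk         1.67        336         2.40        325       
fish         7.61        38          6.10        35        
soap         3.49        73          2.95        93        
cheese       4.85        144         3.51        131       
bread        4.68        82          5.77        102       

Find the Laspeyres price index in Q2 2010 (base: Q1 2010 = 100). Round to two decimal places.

111.43

Laspeyres price index uses base-period quantities as weights.
ΣP(Q2 2010)·Q(Q1 2010) = 55.31×39 + 2.40×336 + 6.10×38 + 2.95×73 + 3.51×144 + 5.77×82 = 2157.09 + 806.4 + 231.8 + 215.35 + 505.44 + 473.14 = 4389.22
ΣP(Q1 2010)·Q(Q1 2010) = 44.92×39 + 1.67×336 + 7.61×38 + 3.49×73 + 4.85×144 + 4.68×82 = 1751.88 + 561.12 + 289.18 + 254.77 + 698.4 + 383.76 = 3939.11
Index = 4389.22 / 3939.11 × 100 = 111.4267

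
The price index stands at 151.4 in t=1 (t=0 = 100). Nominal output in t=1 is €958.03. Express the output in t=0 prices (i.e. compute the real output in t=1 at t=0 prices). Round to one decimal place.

632.8

Real = Nominal ÷ (Index/100) = 958.03 ÷ (151.4/100)
     = 958.03 ÷ 1.514 = 632.7807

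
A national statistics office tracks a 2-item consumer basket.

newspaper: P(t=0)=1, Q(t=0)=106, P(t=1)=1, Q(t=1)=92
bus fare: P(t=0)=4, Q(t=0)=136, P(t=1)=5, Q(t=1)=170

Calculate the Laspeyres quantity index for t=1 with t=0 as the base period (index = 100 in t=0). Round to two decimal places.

Laspeyres quantity index uses base-period prices as weights.
ΣP(t=0)·Q(t=1) = 1×92 + 4×170 = 92 + 680 = 772
ΣP(t=0)·Q(t=0) = 1×106 + 4×136 = 106 + 544 = 650
Index = 772 / 650 × 100 = 118.7692

118.77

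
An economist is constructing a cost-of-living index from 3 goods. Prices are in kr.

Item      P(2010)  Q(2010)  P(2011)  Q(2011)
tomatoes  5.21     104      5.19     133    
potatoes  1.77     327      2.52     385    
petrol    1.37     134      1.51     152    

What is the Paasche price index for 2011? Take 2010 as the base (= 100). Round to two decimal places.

Paasche price index uses current-period quantities as weights.
ΣP(2011)·Q(2011) = 5.19×133 + 2.52×385 + 1.51×152 = 690.27 + 970.2 + 229.52 = 1889.99
ΣP(2010)·Q(2011) = 5.21×133 + 1.77×385 + 1.37×152 = 692.93 + 681.45 + 208.24 = 1582.62
Index = 1889.99 / 1582.62 × 100 = 119.4216

119.42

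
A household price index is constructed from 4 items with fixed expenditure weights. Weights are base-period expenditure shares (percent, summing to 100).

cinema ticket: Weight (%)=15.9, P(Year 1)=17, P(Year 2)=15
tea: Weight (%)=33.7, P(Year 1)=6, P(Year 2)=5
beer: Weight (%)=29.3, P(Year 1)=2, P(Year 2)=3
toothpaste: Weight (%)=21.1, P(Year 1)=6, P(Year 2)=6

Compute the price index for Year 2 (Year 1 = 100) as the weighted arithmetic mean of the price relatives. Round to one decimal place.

107.2

cinema ticket: 15.9 × (15/17) = 15.9 × 0.882353 = 14.0294
tea: 33.7 × (5/6) = 33.7 × 0.833333 = 28.0833
beer: 29.3 × (3/2) = 29.3 × 1.500000 = 43.9500
toothpaste: 21.1 × (6/6) = 21.1 × 1.000000 = 21.1000
Index = Σ wᵢ·(p₁ᵢ/p₀ᵢ) = 14.0294 + 28.0833 + 43.9500 + 21.1000 = 107.1627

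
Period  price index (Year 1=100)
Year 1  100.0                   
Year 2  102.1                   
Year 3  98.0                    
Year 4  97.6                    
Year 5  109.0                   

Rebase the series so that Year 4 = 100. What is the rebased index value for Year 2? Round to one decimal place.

Rebased(Year 2) = 102.1 / 97.6 × 100 = 104.6107

104.6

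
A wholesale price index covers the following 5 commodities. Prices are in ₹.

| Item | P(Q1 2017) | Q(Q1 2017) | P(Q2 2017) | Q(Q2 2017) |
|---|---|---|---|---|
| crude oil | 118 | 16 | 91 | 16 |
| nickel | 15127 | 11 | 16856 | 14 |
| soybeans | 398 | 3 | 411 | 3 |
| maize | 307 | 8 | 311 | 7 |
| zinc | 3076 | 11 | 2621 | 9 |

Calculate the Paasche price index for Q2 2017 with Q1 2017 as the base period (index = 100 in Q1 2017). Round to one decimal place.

Paasche price index uses current-period quantities as weights.
ΣP(Q2 2017)·Q(Q2 2017) = 91×16 + 16856×14 + 411×3 + 311×7 + 2621×9 = 1456 + 235984 + 1233 + 2177 + 23589 = 264439
ΣP(Q1 2017)·Q(Q2 2017) = 118×16 + 15127×14 + 398×3 + 307×7 + 3076×9 = 1888 + 211778 + 1194 + 2149 + 27684 = 244693
Index = 264439 / 244693 × 100 = 108.0697

108.1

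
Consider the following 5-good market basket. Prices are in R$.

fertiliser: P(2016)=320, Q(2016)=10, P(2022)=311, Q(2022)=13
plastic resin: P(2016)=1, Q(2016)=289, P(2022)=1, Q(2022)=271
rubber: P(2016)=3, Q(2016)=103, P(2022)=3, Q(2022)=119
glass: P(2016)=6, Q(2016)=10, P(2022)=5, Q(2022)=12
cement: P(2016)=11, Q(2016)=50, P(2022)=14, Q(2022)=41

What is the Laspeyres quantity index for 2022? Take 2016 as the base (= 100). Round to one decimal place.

Laspeyres quantity index uses base-period prices as weights.
ΣP(2016)·Q(2022) = 320×13 + 1×271 + 3×119 + 6×12 + 11×41 = 4160 + 271 + 357 + 72 + 451 = 5311
ΣP(2016)·Q(2016) = 320×10 + 1×289 + 3×103 + 6×10 + 11×50 = 3200 + 289 + 309 + 60 + 550 = 4408
Index = 5311 / 4408 × 100 = 120.4855

120.5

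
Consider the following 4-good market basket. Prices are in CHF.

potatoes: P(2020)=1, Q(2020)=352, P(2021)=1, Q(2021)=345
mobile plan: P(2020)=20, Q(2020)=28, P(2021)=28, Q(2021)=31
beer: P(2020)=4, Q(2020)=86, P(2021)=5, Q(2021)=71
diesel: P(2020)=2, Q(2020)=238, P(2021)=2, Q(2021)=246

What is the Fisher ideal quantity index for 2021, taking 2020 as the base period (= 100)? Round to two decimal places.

Laspeyres component (base-period weights):
ΣP(2020)Q(2021) = 1×345 + 20×31 + 4×71 + 2×246 = 345 + 620 + 284 + 492 = 1741
ΣP(2020)Q(2020) = 1×352 + 20×28 + 4×86 + 2×238 = 352 + 560 + 344 + 476 = 1732
L = 1741 / 1732 × 100 = 100.5196
Paasche component (current-period weights):
ΣP(2021)Q(2021) = 1×345 + 28×31 + 5×71 + 2×246 = 345 + 868 + 355 + 492 = 2060
ΣP(2021)Q(2020) = 1×352 + 28×28 + 5×86 + 2×238 = 352 + 784 + 430 + 476 = 2042
P = 2060 / 2042 × 100 = 100.8815
Fisher = √(L × P) = √(100.5196 × 100.8815) = 100.7004

100.70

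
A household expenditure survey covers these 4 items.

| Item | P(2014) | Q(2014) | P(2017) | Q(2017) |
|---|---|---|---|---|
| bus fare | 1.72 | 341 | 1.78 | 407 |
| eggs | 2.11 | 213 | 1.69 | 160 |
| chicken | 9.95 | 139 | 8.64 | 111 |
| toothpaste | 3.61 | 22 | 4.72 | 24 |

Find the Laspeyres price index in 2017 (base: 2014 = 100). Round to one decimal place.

90.9

Laspeyres price index uses base-period quantities as weights.
ΣP(2017)·Q(2014) = 1.78×341 + 1.69×213 + 8.64×139 + 4.72×22 = 606.98 + 359.97 + 1200.96 + 103.84 = 2271.75
ΣP(2014)·Q(2014) = 1.72×341 + 2.11×213 + 9.95×139 + 3.61×22 = 586.52 + 449.43 + 1383.05 + 79.42 = 2498.42
Index = 2271.75 / 2498.42 × 100 = 90.9275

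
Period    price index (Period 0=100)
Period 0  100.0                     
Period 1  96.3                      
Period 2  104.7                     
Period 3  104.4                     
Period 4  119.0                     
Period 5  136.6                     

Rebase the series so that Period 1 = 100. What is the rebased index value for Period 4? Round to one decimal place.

123.6

Rebased(Period 4) = 119.0 / 96.3 × 100 = 123.5722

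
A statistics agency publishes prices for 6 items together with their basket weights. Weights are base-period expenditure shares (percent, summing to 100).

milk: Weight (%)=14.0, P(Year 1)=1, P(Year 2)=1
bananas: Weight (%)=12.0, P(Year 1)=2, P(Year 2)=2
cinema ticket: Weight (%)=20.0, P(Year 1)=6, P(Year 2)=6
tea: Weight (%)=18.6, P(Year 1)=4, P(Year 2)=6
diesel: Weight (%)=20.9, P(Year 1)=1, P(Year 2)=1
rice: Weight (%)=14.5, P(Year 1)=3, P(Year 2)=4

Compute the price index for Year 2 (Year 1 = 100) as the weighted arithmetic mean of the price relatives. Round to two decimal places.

milk: 14.0 × (1/1) = 14.0 × 1.000000 = 14.0000
bananas: 12.0 × (2/2) = 12.0 × 1.000000 = 12.0000
cinema ticket: 20.0 × (6/6) = 20.0 × 1.000000 = 20.0000
tea: 18.6 × (6/4) = 18.6 × 1.500000 = 27.9000
diesel: 20.9 × (1/1) = 20.9 × 1.000000 = 20.9000
rice: 14.5 × (4/3) = 14.5 × 1.333333 = 19.3333
Index = Σ wᵢ·(p₁ᵢ/p₀ᵢ) = 14.0000 + 12.0000 + 20.0000 + 27.9000 + 20.9000 + 19.3333 = 114.1333

114.13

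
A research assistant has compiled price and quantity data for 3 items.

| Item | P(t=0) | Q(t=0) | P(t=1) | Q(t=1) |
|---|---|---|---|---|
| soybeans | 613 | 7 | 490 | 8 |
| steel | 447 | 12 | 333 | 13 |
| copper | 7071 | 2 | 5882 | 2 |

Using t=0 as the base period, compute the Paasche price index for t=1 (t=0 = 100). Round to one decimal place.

Paasche price index uses current-period quantities as weights.
ΣP(t=1)·Q(t=1) = 490×8 + 333×13 + 5882×2 = 3920 + 4329 + 11764 = 20013
ΣP(t=0)·Q(t=1) = 613×8 + 447×13 + 7071×2 = 4904 + 5811 + 14142 = 24857
Index = 20013 / 24857 × 100 = 80.5125

80.5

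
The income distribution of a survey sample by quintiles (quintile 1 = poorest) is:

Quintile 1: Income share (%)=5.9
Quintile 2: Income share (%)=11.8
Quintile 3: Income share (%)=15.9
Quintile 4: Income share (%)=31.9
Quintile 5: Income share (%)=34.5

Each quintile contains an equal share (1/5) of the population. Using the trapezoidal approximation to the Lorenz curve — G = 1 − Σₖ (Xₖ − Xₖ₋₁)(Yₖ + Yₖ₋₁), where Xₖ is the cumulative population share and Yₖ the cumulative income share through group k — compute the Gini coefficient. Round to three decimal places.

Cumulative income shares Yₖ: 0.0590, 0.1770, 0.3360, 0.6550, 1.0000
Σ (Xₖ−Xₖ₋₁)(Yₖ+Yₖ₋₁) = (1/5)(0.0590+0.0000) + (1/5)(0.1770+0.0590) + (1/5)(0.3360+0.1770) + (1/5)(0.6550+0.3360) + (1/5)(1.0000+0.6550)
  = 0.0118 + 0.0472 + 0.1026 + 0.1982 + 0.3310 = 0.6908
G = 1 − 0.6908 = 0.3092

0.309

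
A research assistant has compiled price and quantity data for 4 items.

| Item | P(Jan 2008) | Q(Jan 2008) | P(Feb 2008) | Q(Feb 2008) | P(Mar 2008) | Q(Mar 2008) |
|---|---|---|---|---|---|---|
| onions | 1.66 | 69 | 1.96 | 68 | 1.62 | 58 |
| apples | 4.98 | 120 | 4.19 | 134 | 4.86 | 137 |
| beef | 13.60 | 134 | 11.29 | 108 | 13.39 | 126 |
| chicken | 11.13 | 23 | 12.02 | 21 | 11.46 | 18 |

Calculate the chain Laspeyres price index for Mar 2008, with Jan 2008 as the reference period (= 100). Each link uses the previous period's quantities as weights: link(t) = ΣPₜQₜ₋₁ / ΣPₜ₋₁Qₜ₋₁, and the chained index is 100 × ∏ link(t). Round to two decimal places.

Link Jan 2008→Feb 2008:
ΣP(Feb 2008)Q(Jan 2008) = 1.96×69 + 4.19×120 + 11.29×134 + 12.02×23 = 135.24 + 502.8 + 1512.86 + 276.46 = 2427.36
ΣP(Jan 2008)Q(Jan 2008) = 1.66×69 + 4.98×120 + 13.60×134 + 11.13×23 = 114.54 + 597.6 + 1822.4 + 255.99 = 2790.53
link = 2427.36/2790.53 = 0.869856
Link Feb 2008→Mar 2008:
ΣP(Mar 2008)Q(Feb 2008) = 1.62×68 + 4.86×134 + 13.39×108 + 11.46×21 = 110.16 + 651.24 + 1446.12 + 240.66 = 2448.18
ΣP(Feb 2008)Q(Feb 2008) = 1.96×68 + 4.19×134 + 11.29×108 + 12.02×21 = 133.28 + 561.46 + 1219.32 + 252.42 = 2166.48
link = 2448.18/2166.48 = 1.130027
Chained index = 100 × 0.869856 × 1.130027 = 98.2961

98.30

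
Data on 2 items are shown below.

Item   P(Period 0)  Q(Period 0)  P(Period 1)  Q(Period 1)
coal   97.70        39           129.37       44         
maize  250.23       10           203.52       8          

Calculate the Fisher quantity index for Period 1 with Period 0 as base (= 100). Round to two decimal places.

Laspeyres component (base-period weights):
ΣP(Period 0)Q(Period 1) = 97.70×44 + 250.23×8 = 4298.8 + 2001.84 = 6300.64
ΣP(Period 0)Q(Period 0) = 97.70×39 + 250.23×10 = 3810.3 + 2502.3 = 6312.6
L = 6300.64 / 6312.6 × 100 = 99.8105
Paasche component (current-period weights):
ΣP(Period 1)Q(Period 1) = 129.37×44 + 203.52×8 = 5692.28 + 1628.16 = 7320.44
ΣP(Period 1)Q(Period 0) = 129.37×39 + 203.52×10 = 5045.43 + 2035.2 = 7080.63
P = 7320.44 / 7080.63 × 100 = 103.3868
Fisher = √(L × P) = √(99.8105 × 103.3868) = 101.5830

101.58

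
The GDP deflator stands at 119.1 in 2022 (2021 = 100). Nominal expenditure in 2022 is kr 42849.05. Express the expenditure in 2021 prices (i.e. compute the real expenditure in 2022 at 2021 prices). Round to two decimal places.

35977.37

Real = Nominal ÷ (Index/100) = 42849.05 ÷ (119.1/100)
     = 42849.05 ÷ 1.191 = 35977.3720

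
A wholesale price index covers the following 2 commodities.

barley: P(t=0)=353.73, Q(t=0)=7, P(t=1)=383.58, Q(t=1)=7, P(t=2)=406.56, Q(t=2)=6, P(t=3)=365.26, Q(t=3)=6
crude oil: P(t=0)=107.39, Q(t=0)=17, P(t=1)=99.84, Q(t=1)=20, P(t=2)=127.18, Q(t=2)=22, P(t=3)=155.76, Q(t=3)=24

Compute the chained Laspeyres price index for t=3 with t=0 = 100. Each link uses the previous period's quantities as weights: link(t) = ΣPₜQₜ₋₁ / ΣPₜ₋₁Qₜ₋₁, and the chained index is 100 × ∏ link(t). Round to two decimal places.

125.80

Link t=0→t=1:
ΣP(t=1)Q(t=0) = 383.58×7 + 99.84×17 = 2685.06 + 1697.28 = 4382.34
ΣP(t=0)Q(t=0) = 353.73×7 + 107.39×17 = 2476.11 + 1825.63 = 4301.74
link = 4382.34/4301.74 = 1.018737
Link t=1→t=2:
ΣP(t=2)Q(t=1) = 406.56×7 + 127.18×20 = 2845.92 + 2543.6 = 5389.52
ΣP(t=1)Q(t=1) = 383.58×7 + 99.84×20 = 2685.06 + 1996.8 = 4681.86
link = 5389.52/4681.86 = 1.151149
Link t=2→t=3:
ΣP(t=3)Q(t=2) = 365.26×6 + 155.76×22 = 2191.56 + 3426.72 = 5618.28
ΣP(t=2)Q(t=2) = 406.56×6 + 127.18×22 = 2439.36 + 2797.96 = 5237.32
link = 5618.28/5237.32 = 1.072739
Chained index = 100 × 1.018737 × 1.151149 × 1.072739 = 125.8021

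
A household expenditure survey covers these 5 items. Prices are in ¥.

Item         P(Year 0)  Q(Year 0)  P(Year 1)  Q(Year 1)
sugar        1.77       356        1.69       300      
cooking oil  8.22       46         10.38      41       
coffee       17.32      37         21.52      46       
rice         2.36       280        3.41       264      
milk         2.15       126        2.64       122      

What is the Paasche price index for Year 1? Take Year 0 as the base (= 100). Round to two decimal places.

123.32

Paasche price index uses current-period quantities as weights.
ΣP(Year 1)·Q(Year 1) = 1.69×300 + 10.38×41 + 21.52×46 + 3.41×264 + 2.64×122 = 507 + 425.58 + 989.92 + 900.24 + 322.08 = 3144.82
ΣP(Year 0)·Q(Year 1) = 1.77×300 + 8.22×41 + 17.32×46 + 2.36×264 + 2.15×122 = 531 + 337.02 + 796.72 + 623.04 + 262.3 = 2550.08
Index = 3144.82 / 2550.08 × 100 = 123.3224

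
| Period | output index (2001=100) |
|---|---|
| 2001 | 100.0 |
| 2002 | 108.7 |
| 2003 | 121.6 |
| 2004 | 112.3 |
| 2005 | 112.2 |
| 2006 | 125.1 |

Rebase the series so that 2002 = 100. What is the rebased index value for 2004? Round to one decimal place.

103.3

Rebased(2004) = 112.3 / 108.7 × 100 = 103.3119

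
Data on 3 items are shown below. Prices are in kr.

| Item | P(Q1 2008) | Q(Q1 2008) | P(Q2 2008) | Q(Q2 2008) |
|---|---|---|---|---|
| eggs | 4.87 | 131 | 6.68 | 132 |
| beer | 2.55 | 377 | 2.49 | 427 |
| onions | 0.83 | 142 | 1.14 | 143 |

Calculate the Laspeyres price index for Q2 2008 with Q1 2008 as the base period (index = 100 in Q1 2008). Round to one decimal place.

Laspeyres price index uses base-period quantities as weights.
ΣP(Q2 2008)·Q(Q1 2008) = 6.68×131 + 2.49×377 + 1.14×142 = 875.08 + 938.73 + 161.88 = 1975.69
ΣP(Q1 2008)·Q(Q1 2008) = 4.87×131 + 2.55×377 + 0.83×142 = 637.97 + 961.35 + 117.86 = 1717.18
Index = 1975.69 / 1717.18 × 100 = 115.0543

115.1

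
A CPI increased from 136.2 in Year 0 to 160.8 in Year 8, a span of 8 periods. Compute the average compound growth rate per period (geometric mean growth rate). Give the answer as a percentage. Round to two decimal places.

Growth factor = (160.8/136.2)^(1/8) = (1.180617)^(1/8) = 1.020971
Growth rate = 1.020971 − 1 = 0.020971 = 2.0971%

2.10%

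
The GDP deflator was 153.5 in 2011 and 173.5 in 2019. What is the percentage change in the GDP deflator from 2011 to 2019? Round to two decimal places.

13.03%

Change = (173.5 − 153.5) / 153.5 × 100
       = 20.0 / 153.5 × 100 = 13.0293%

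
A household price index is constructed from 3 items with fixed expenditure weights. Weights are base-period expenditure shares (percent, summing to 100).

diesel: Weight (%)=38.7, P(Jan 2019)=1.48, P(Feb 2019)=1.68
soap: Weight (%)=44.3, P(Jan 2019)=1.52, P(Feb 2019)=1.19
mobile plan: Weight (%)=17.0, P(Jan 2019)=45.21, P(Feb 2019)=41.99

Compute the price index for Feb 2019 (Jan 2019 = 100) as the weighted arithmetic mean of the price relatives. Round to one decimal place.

94.4

diesel: 38.7 × (1.68/1.48) = 38.7 × 1.135135 = 43.9297
soap: 44.3 × (1.19/1.52) = 44.3 × 0.782895 = 34.6822
mobile plan: 17.0 × (41.99/45.21) = 17.0 × 0.928777 = 15.7892
Index = Σ wᵢ·(p₁ᵢ/p₀ᵢ) = 43.9297 + 34.6822 + 15.7892 = 94.4012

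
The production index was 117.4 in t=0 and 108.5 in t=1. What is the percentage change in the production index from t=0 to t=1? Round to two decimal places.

Change = (108.5 − 117.4) / 117.4 × 100
       = -8.9 / 117.4 × 100 = -7.5809%

-7.58%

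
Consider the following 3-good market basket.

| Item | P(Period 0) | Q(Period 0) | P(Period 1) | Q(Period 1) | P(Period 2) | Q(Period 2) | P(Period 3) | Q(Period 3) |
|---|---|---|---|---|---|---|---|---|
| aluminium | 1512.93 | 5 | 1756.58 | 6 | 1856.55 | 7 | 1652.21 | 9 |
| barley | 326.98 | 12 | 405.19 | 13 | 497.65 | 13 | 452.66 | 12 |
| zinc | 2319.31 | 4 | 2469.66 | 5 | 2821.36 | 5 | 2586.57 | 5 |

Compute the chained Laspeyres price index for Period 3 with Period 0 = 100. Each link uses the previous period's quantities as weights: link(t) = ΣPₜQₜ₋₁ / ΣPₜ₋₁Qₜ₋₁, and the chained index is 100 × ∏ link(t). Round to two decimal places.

115.49

Link Period 0→Period 1:
ΣP(Period 1)Q(Period 0) = 1756.58×5 + 405.19×12 + 2469.66×4 = 8782.9 + 4862.28 + 9878.64 = 23523.82
ΣP(Period 0)Q(Period 0) = 1512.93×5 + 326.98×12 + 2319.31×4 = 7564.65 + 3923.76 + 9277.24 = 20765.65
link = 23523.82/20765.65 = 1.132824
Link Period 1→Period 2:
ΣP(Period 2)Q(Period 1) = 1856.55×6 + 497.65×13 + 2821.36×5 = 11139.3 + 6469.45 + 14106.8 = 31715.55
ΣP(Period 1)Q(Period 1) = 1756.58×6 + 405.19×13 + 2469.66×5 = 10539.48 + 5267.47 + 12348.3 = 28155.25
link = 31715.55/28155.25 = 1.126452
Link Period 2→Period 3:
ΣP(Period 3)Q(Period 2) = 1652.21×7 + 452.66×13 + 2586.57×5 = 11565.47 + 5884.58 + 12932.85 = 30382.9
ΣP(Period 2)Q(Period 2) = 1856.55×7 + 497.65×13 + 2821.36×5 = 12995.85 + 6469.45 + 14106.8 = 33572.1
link = 30382.9/33572.1 = 0.905004
Chained index = 100 × 1.132824 × 1.126452 × 0.905004 = 115.4851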